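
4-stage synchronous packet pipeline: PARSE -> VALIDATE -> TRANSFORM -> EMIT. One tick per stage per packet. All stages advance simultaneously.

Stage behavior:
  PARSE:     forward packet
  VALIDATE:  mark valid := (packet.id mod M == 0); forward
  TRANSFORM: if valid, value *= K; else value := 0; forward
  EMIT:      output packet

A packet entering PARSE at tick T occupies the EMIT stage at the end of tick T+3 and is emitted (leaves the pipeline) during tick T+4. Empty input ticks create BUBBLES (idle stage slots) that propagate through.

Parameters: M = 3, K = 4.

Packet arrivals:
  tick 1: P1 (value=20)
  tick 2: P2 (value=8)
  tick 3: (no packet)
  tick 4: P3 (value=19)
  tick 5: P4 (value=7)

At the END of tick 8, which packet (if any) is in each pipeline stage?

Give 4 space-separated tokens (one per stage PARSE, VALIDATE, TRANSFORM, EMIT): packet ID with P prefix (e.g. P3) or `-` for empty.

Tick 1: [PARSE:P1(v=20,ok=F), VALIDATE:-, TRANSFORM:-, EMIT:-] out:-; in:P1
Tick 2: [PARSE:P2(v=8,ok=F), VALIDATE:P1(v=20,ok=F), TRANSFORM:-, EMIT:-] out:-; in:P2
Tick 3: [PARSE:-, VALIDATE:P2(v=8,ok=F), TRANSFORM:P1(v=0,ok=F), EMIT:-] out:-; in:-
Tick 4: [PARSE:P3(v=19,ok=F), VALIDATE:-, TRANSFORM:P2(v=0,ok=F), EMIT:P1(v=0,ok=F)] out:-; in:P3
Tick 5: [PARSE:P4(v=7,ok=F), VALIDATE:P3(v=19,ok=T), TRANSFORM:-, EMIT:P2(v=0,ok=F)] out:P1(v=0); in:P4
Tick 6: [PARSE:-, VALIDATE:P4(v=7,ok=F), TRANSFORM:P3(v=76,ok=T), EMIT:-] out:P2(v=0); in:-
Tick 7: [PARSE:-, VALIDATE:-, TRANSFORM:P4(v=0,ok=F), EMIT:P3(v=76,ok=T)] out:-; in:-
Tick 8: [PARSE:-, VALIDATE:-, TRANSFORM:-, EMIT:P4(v=0,ok=F)] out:P3(v=76); in:-
At end of tick 8: ['-', '-', '-', 'P4']

Answer: - - - P4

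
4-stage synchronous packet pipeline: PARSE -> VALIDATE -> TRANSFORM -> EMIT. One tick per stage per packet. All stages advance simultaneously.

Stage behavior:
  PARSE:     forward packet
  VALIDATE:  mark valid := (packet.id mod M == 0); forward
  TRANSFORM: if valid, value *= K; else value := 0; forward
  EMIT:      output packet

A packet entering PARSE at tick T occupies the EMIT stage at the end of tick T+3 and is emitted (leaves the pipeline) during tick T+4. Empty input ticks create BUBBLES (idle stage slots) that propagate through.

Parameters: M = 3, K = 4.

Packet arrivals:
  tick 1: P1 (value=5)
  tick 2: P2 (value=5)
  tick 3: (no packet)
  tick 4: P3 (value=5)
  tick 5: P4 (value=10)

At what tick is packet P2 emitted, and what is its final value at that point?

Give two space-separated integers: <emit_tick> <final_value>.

Tick 1: [PARSE:P1(v=5,ok=F), VALIDATE:-, TRANSFORM:-, EMIT:-] out:-; in:P1
Tick 2: [PARSE:P2(v=5,ok=F), VALIDATE:P1(v=5,ok=F), TRANSFORM:-, EMIT:-] out:-; in:P2
Tick 3: [PARSE:-, VALIDATE:P2(v=5,ok=F), TRANSFORM:P1(v=0,ok=F), EMIT:-] out:-; in:-
Tick 4: [PARSE:P3(v=5,ok=F), VALIDATE:-, TRANSFORM:P2(v=0,ok=F), EMIT:P1(v=0,ok=F)] out:-; in:P3
Tick 5: [PARSE:P4(v=10,ok=F), VALIDATE:P3(v=5,ok=T), TRANSFORM:-, EMIT:P2(v=0,ok=F)] out:P1(v=0); in:P4
Tick 6: [PARSE:-, VALIDATE:P4(v=10,ok=F), TRANSFORM:P3(v=20,ok=T), EMIT:-] out:P2(v=0); in:-
Tick 7: [PARSE:-, VALIDATE:-, TRANSFORM:P4(v=0,ok=F), EMIT:P3(v=20,ok=T)] out:-; in:-
Tick 8: [PARSE:-, VALIDATE:-, TRANSFORM:-, EMIT:P4(v=0,ok=F)] out:P3(v=20); in:-
Tick 9: [PARSE:-, VALIDATE:-, TRANSFORM:-, EMIT:-] out:P4(v=0); in:-
P2: arrives tick 2, valid=False (id=2, id%3=2), emit tick 6, final value 0

Answer: 6 0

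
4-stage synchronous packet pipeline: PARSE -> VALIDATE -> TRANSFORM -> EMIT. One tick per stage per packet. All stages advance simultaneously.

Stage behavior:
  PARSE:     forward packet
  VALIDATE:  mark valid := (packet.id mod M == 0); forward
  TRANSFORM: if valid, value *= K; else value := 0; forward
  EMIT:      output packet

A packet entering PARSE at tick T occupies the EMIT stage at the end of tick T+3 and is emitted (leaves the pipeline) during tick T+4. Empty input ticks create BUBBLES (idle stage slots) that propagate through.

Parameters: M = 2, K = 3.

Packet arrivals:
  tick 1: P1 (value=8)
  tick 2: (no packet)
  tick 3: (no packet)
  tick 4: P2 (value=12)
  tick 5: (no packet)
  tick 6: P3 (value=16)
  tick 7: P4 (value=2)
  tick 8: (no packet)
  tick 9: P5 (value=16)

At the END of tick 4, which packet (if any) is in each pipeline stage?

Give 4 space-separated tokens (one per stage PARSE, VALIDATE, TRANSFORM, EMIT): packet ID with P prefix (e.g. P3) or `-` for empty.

Answer: P2 - - P1

Derivation:
Tick 1: [PARSE:P1(v=8,ok=F), VALIDATE:-, TRANSFORM:-, EMIT:-] out:-; in:P1
Tick 2: [PARSE:-, VALIDATE:P1(v=8,ok=F), TRANSFORM:-, EMIT:-] out:-; in:-
Tick 3: [PARSE:-, VALIDATE:-, TRANSFORM:P1(v=0,ok=F), EMIT:-] out:-; in:-
Tick 4: [PARSE:P2(v=12,ok=F), VALIDATE:-, TRANSFORM:-, EMIT:P1(v=0,ok=F)] out:-; in:P2
At end of tick 4: ['P2', '-', '-', 'P1']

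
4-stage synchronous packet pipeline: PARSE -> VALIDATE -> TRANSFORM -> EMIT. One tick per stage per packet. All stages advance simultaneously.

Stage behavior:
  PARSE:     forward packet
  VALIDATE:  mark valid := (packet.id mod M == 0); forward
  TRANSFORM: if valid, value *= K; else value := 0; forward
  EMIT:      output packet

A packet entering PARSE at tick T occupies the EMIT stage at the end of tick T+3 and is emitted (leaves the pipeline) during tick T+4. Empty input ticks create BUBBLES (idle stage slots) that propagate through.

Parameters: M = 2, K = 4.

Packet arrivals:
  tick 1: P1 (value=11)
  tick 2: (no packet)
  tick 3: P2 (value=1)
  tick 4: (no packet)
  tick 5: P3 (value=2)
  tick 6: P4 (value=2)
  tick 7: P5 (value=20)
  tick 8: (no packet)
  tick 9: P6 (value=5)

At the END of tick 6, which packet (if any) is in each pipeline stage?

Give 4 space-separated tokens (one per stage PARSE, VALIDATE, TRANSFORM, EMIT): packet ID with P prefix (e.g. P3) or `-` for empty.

Tick 1: [PARSE:P1(v=11,ok=F), VALIDATE:-, TRANSFORM:-, EMIT:-] out:-; in:P1
Tick 2: [PARSE:-, VALIDATE:P1(v=11,ok=F), TRANSFORM:-, EMIT:-] out:-; in:-
Tick 3: [PARSE:P2(v=1,ok=F), VALIDATE:-, TRANSFORM:P1(v=0,ok=F), EMIT:-] out:-; in:P2
Tick 4: [PARSE:-, VALIDATE:P2(v=1,ok=T), TRANSFORM:-, EMIT:P1(v=0,ok=F)] out:-; in:-
Tick 5: [PARSE:P3(v=2,ok=F), VALIDATE:-, TRANSFORM:P2(v=4,ok=T), EMIT:-] out:P1(v=0); in:P3
Tick 6: [PARSE:P4(v=2,ok=F), VALIDATE:P3(v=2,ok=F), TRANSFORM:-, EMIT:P2(v=4,ok=T)] out:-; in:P4
At end of tick 6: ['P4', 'P3', '-', 'P2']

Answer: P4 P3 - P2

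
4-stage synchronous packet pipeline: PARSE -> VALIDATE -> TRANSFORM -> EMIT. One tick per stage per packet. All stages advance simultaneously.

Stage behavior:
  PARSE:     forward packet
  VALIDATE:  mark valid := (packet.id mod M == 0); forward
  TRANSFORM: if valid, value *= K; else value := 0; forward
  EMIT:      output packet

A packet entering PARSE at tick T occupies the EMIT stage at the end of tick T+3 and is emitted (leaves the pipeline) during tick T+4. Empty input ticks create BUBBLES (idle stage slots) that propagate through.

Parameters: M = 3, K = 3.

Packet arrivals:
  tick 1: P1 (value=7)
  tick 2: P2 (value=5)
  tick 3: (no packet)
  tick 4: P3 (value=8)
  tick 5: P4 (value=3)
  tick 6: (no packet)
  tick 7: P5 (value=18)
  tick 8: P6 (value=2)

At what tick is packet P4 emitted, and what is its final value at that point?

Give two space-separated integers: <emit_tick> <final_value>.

Answer: 9 0

Derivation:
Tick 1: [PARSE:P1(v=7,ok=F), VALIDATE:-, TRANSFORM:-, EMIT:-] out:-; in:P1
Tick 2: [PARSE:P2(v=5,ok=F), VALIDATE:P1(v=7,ok=F), TRANSFORM:-, EMIT:-] out:-; in:P2
Tick 3: [PARSE:-, VALIDATE:P2(v=5,ok=F), TRANSFORM:P1(v=0,ok=F), EMIT:-] out:-; in:-
Tick 4: [PARSE:P3(v=8,ok=F), VALIDATE:-, TRANSFORM:P2(v=0,ok=F), EMIT:P1(v=0,ok=F)] out:-; in:P3
Tick 5: [PARSE:P4(v=3,ok=F), VALIDATE:P3(v=8,ok=T), TRANSFORM:-, EMIT:P2(v=0,ok=F)] out:P1(v=0); in:P4
Tick 6: [PARSE:-, VALIDATE:P4(v=3,ok=F), TRANSFORM:P3(v=24,ok=T), EMIT:-] out:P2(v=0); in:-
Tick 7: [PARSE:P5(v=18,ok=F), VALIDATE:-, TRANSFORM:P4(v=0,ok=F), EMIT:P3(v=24,ok=T)] out:-; in:P5
Tick 8: [PARSE:P6(v=2,ok=F), VALIDATE:P5(v=18,ok=F), TRANSFORM:-, EMIT:P4(v=0,ok=F)] out:P3(v=24); in:P6
Tick 9: [PARSE:-, VALIDATE:P6(v=2,ok=T), TRANSFORM:P5(v=0,ok=F), EMIT:-] out:P4(v=0); in:-
Tick 10: [PARSE:-, VALIDATE:-, TRANSFORM:P6(v=6,ok=T), EMIT:P5(v=0,ok=F)] out:-; in:-
Tick 11: [PARSE:-, VALIDATE:-, TRANSFORM:-, EMIT:P6(v=6,ok=T)] out:P5(v=0); in:-
Tick 12: [PARSE:-, VALIDATE:-, TRANSFORM:-, EMIT:-] out:P6(v=6); in:-
P4: arrives tick 5, valid=False (id=4, id%3=1), emit tick 9, final value 0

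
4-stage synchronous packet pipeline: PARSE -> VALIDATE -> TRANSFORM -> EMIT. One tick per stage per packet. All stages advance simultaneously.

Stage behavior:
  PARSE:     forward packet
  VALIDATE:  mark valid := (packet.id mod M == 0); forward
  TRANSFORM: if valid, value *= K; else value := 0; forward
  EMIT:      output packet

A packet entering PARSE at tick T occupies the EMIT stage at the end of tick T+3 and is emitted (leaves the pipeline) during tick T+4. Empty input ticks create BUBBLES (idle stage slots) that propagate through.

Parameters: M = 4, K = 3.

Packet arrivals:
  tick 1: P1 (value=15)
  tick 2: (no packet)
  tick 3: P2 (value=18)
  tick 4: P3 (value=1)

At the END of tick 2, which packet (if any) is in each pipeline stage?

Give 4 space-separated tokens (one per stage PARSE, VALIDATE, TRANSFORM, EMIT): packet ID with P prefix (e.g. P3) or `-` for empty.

Answer: - P1 - -

Derivation:
Tick 1: [PARSE:P1(v=15,ok=F), VALIDATE:-, TRANSFORM:-, EMIT:-] out:-; in:P1
Tick 2: [PARSE:-, VALIDATE:P1(v=15,ok=F), TRANSFORM:-, EMIT:-] out:-; in:-
At end of tick 2: ['-', 'P1', '-', '-']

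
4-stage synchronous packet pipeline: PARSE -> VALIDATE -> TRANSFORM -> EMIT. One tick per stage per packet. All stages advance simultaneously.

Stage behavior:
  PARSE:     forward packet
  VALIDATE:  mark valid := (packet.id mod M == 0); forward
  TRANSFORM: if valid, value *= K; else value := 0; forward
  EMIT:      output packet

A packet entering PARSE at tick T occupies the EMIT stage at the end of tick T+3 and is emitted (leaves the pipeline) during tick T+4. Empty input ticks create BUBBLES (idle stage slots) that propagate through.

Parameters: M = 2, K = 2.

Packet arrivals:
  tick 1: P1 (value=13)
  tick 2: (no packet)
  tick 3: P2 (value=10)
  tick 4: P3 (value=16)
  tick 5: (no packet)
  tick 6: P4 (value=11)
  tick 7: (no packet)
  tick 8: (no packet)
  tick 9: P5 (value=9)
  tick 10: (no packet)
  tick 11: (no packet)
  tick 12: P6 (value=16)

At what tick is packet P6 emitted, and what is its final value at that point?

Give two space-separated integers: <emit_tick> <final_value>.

Answer: 16 32

Derivation:
Tick 1: [PARSE:P1(v=13,ok=F), VALIDATE:-, TRANSFORM:-, EMIT:-] out:-; in:P1
Tick 2: [PARSE:-, VALIDATE:P1(v=13,ok=F), TRANSFORM:-, EMIT:-] out:-; in:-
Tick 3: [PARSE:P2(v=10,ok=F), VALIDATE:-, TRANSFORM:P1(v=0,ok=F), EMIT:-] out:-; in:P2
Tick 4: [PARSE:P3(v=16,ok=F), VALIDATE:P2(v=10,ok=T), TRANSFORM:-, EMIT:P1(v=0,ok=F)] out:-; in:P3
Tick 5: [PARSE:-, VALIDATE:P3(v=16,ok=F), TRANSFORM:P2(v=20,ok=T), EMIT:-] out:P1(v=0); in:-
Tick 6: [PARSE:P4(v=11,ok=F), VALIDATE:-, TRANSFORM:P3(v=0,ok=F), EMIT:P2(v=20,ok=T)] out:-; in:P4
Tick 7: [PARSE:-, VALIDATE:P4(v=11,ok=T), TRANSFORM:-, EMIT:P3(v=0,ok=F)] out:P2(v=20); in:-
Tick 8: [PARSE:-, VALIDATE:-, TRANSFORM:P4(v=22,ok=T), EMIT:-] out:P3(v=0); in:-
Tick 9: [PARSE:P5(v=9,ok=F), VALIDATE:-, TRANSFORM:-, EMIT:P4(v=22,ok=T)] out:-; in:P5
Tick 10: [PARSE:-, VALIDATE:P5(v=9,ok=F), TRANSFORM:-, EMIT:-] out:P4(v=22); in:-
Tick 11: [PARSE:-, VALIDATE:-, TRANSFORM:P5(v=0,ok=F), EMIT:-] out:-; in:-
Tick 12: [PARSE:P6(v=16,ok=F), VALIDATE:-, TRANSFORM:-, EMIT:P5(v=0,ok=F)] out:-; in:P6
Tick 13: [PARSE:-, VALIDATE:P6(v=16,ok=T), TRANSFORM:-, EMIT:-] out:P5(v=0); in:-
Tick 14: [PARSE:-, VALIDATE:-, TRANSFORM:P6(v=32,ok=T), EMIT:-] out:-; in:-
Tick 15: [PARSE:-, VALIDATE:-, TRANSFORM:-, EMIT:P6(v=32,ok=T)] out:-; in:-
Tick 16: [PARSE:-, VALIDATE:-, TRANSFORM:-, EMIT:-] out:P6(v=32); in:-
P6: arrives tick 12, valid=True (id=6, id%2=0), emit tick 16, final value 32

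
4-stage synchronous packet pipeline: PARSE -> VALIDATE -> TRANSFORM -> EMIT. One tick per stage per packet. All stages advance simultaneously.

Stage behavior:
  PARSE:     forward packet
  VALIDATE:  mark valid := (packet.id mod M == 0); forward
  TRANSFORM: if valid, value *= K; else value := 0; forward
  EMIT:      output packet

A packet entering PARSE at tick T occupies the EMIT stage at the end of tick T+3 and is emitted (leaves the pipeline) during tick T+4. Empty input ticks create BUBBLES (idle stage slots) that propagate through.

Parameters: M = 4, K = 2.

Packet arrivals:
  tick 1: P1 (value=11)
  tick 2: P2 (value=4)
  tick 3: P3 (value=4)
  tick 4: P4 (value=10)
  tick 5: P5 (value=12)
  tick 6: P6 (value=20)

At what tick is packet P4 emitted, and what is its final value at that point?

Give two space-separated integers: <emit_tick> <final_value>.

Tick 1: [PARSE:P1(v=11,ok=F), VALIDATE:-, TRANSFORM:-, EMIT:-] out:-; in:P1
Tick 2: [PARSE:P2(v=4,ok=F), VALIDATE:P1(v=11,ok=F), TRANSFORM:-, EMIT:-] out:-; in:P2
Tick 3: [PARSE:P3(v=4,ok=F), VALIDATE:P2(v=4,ok=F), TRANSFORM:P1(v=0,ok=F), EMIT:-] out:-; in:P3
Tick 4: [PARSE:P4(v=10,ok=F), VALIDATE:P3(v=4,ok=F), TRANSFORM:P2(v=0,ok=F), EMIT:P1(v=0,ok=F)] out:-; in:P4
Tick 5: [PARSE:P5(v=12,ok=F), VALIDATE:P4(v=10,ok=T), TRANSFORM:P3(v=0,ok=F), EMIT:P2(v=0,ok=F)] out:P1(v=0); in:P5
Tick 6: [PARSE:P6(v=20,ok=F), VALIDATE:P5(v=12,ok=F), TRANSFORM:P4(v=20,ok=T), EMIT:P3(v=0,ok=F)] out:P2(v=0); in:P6
Tick 7: [PARSE:-, VALIDATE:P6(v=20,ok=F), TRANSFORM:P5(v=0,ok=F), EMIT:P4(v=20,ok=T)] out:P3(v=0); in:-
Tick 8: [PARSE:-, VALIDATE:-, TRANSFORM:P6(v=0,ok=F), EMIT:P5(v=0,ok=F)] out:P4(v=20); in:-
Tick 9: [PARSE:-, VALIDATE:-, TRANSFORM:-, EMIT:P6(v=0,ok=F)] out:P5(v=0); in:-
Tick 10: [PARSE:-, VALIDATE:-, TRANSFORM:-, EMIT:-] out:P6(v=0); in:-
P4: arrives tick 4, valid=True (id=4, id%4=0), emit tick 8, final value 20

Answer: 8 20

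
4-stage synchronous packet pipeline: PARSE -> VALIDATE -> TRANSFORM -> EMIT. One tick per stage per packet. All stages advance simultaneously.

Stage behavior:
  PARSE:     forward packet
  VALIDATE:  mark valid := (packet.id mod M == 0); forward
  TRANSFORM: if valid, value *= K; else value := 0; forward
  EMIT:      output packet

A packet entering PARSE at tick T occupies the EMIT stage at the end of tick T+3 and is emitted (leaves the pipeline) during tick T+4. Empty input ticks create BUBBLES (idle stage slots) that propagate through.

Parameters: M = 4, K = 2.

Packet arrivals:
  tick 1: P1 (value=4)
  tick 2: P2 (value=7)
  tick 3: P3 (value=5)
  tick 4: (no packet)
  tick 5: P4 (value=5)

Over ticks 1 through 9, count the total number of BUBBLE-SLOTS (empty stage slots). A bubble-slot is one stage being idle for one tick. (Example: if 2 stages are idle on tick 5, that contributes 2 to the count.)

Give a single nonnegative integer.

Answer: 20

Derivation:
Tick 1: [PARSE:P1(v=4,ok=F), VALIDATE:-, TRANSFORM:-, EMIT:-] out:-; bubbles=3
Tick 2: [PARSE:P2(v=7,ok=F), VALIDATE:P1(v=4,ok=F), TRANSFORM:-, EMIT:-] out:-; bubbles=2
Tick 3: [PARSE:P3(v=5,ok=F), VALIDATE:P2(v=7,ok=F), TRANSFORM:P1(v=0,ok=F), EMIT:-] out:-; bubbles=1
Tick 4: [PARSE:-, VALIDATE:P3(v=5,ok=F), TRANSFORM:P2(v=0,ok=F), EMIT:P1(v=0,ok=F)] out:-; bubbles=1
Tick 5: [PARSE:P4(v=5,ok=F), VALIDATE:-, TRANSFORM:P3(v=0,ok=F), EMIT:P2(v=0,ok=F)] out:P1(v=0); bubbles=1
Tick 6: [PARSE:-, VALIDATE:P4(v=5,ok=T), TRANSFORM:-, EMIT:P3(v=0,ok=F)] out:P2(v=0); bubbles=2
Tick 7: [PARSE:-, VALIDATE:-, TRANSFORM:P4(v=10,ok=T), EMIT:-] out:P3(v=0); bubbles=3
Tick 8: [PARSE:-, VALIDATE:-, TRANSFORM:-, EMIT:P4(v=10,ok=T)] out:-; bubbles=3
Tick 9: [PARSE:-, VALIDATE:-, TRANSFORM:-, EMIT:-] out:P4(v=10); bubbles=4
Total bubble-slots: 20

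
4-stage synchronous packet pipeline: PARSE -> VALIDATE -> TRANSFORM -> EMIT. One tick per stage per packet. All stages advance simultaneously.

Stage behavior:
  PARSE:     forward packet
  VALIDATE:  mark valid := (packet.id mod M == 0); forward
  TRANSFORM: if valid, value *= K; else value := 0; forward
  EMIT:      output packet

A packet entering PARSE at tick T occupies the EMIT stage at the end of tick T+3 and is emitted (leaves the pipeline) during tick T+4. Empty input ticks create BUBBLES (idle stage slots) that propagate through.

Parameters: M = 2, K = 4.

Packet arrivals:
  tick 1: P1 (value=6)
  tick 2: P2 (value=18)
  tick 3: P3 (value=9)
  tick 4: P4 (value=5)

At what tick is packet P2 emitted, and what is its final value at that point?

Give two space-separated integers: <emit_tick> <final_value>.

Tick 1: [PARSE:P1(v=6,ok=F), VALIDATE:-, TRANSFORM:-, EMIT:-] out:-; in:P1
Tick 2: [PARSE:P2(v=18,ok=F), VALIDATE:P1(v=6,ok=F), TRANSFORM:-, EMIT:-] out:-; in:P2
Tick 3: [PARSE:P3(v=9,ok=F), VALIDATE:P2(v=18,ok=T), TRANSFORM:P1(v=0,ok=F), EMIT:-] out:-; in:P3
Tick 4: [PARSE:P4(v=5,ok=F), VALIDATE:P3(v=9,ok=F), TRANSFORM:P2(v=72,ok=T), EMIT:P1(v=0,ok=F)] out:-; in:P4
Tick 5: [PARSE:-, VALIDATE:P4(v=5,ok=T), TRANSFORM:P3(v=0,ok=F), EMIT:P2(v=72,ok=T)] out:P1(v=0); in:-
Tick 6: [PARSE:-, VALIDATE:-, TRANSFORM:P4(v=20,ok=T), EMIT:P3(v=0,ok=F)] out:P2(v=72); in:-
Tick 7: [PARSE:-, VALIDATE:-, TRANSFORM:-, EMIT:P4(v=20,ok=T)] out:P3(v=0); in:-
Tick 8: [PARSE:-, VALIDATE:-, TRANSFORM:-, EMIT:-] out:P4(v=20); in:-
P2: arrives tick 2, valid=True (id=2, id%2=0), emit tick 6, final value 72

Answer: 6 72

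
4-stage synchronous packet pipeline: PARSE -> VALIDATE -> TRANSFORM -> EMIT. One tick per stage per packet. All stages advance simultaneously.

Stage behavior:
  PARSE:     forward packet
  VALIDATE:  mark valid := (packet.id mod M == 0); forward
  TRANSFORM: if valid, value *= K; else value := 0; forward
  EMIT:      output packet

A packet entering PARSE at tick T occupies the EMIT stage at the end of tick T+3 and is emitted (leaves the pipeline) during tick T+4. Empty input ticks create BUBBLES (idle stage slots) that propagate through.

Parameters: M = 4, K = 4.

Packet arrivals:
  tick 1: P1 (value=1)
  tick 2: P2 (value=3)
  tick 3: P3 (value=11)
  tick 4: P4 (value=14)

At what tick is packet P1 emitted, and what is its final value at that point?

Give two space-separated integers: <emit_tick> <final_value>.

Answer: 5 0

Derivation:
Tick 1: [PARSE:P1(v=1,ok=F), VALIDATE:-, TRANSFORM:-, EMIT:-] out:-; in:P1
Tick 2: [PARSE:P2(v=3,ok=F), VALIDATE:P1(v=1,ok=F), TRANSFORM:-, EMIT:-] out:-; in:P2
Tick 3: [PARSE:P3(v=11,ok=F), VALIDATE:P2(v=3,ok=F), TRANSFORM:P1(v=0,ok=F), EMIT:-] out:-; in:P3
Tick 4: [PARSE:P4(v=14,ok=F), VALIDATE:P3(v=11,ok=F), TRANSFORM:P2(v=0,ok=F), EMIT:P1(v=0,ok=F)] out:-; in:P4
Tick 5: [PARSE:-, VALIDATE:P4(v=14,ok=T), TRANSFORM:P3(v=0,ok=F), EMIT:P2(v=0,ok=F)] out:P1(v=0); in:-
Tick 6: [PARSE:-, VALIDATE:-, TRANSFORM:P4(v=56,ok=T), EMIT:P3(v=0,ok=F)] out:P2(v=0); in:-
Tick 7: [PARSE:-, VALIDATE:-, TRANSFORM:-, EMIT:P4(v=56,ok=T)] out:P3(v=0); in:-
Tick 8: [PARSE:-, VALIDATE:-, TRANSFORM:-, EMIT:-] out:P4(v=56); in:-
P1: arrives tick 1, valid=False (id=1, id%4=1), emit tick 5, final value 0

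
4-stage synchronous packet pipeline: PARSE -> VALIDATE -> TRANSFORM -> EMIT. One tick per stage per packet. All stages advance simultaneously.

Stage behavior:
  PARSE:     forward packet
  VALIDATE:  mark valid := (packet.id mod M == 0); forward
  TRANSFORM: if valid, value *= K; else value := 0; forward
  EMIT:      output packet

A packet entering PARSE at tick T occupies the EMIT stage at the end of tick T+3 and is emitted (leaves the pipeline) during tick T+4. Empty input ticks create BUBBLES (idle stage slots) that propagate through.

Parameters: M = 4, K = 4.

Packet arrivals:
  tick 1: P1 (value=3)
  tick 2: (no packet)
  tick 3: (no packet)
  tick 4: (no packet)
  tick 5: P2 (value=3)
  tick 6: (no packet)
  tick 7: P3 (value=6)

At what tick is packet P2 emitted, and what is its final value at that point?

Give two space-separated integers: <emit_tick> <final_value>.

Answer: 9 0

Derivation:
Tick 1: [PARSE:P1(v=3,ok=F), VALIDATE:-, TRANSFORM:-, EMIT:-] out:-; in:P1
Tick 2: [PARSE:-, VALIDATE:P1(v=3,ok=F), TRANSFORM:-, EMIT:-] out:-; in:-
Tick 3: [PARSE:-, VALIDATE:-, TRANSFORM:P1(v=0,ok=F), EMIT:-] out:-; in:-
Tick 4: [PARSE:-, VALIDATE:-, TRANSFORM:-, EMIT:P1(v=0,ok=F)] out:-; in:-
Tick 5: [PARSE:P2(v=3,ok=F), VALIDATE:-, TRANSFORM:-, EMIT:-] out:P1(v=0); in:P2
Tick 6: [PARSE:-, VALIDATE:P2(v=3,ok=F), TRANSFORM:-, EMIT:-] out:-; in:-
Tick 7: [PARSE:P3(v=6,ok=F), VALIDATE:-, TRANSFORM:P2(v=0,ok=F), EMIT:-] out:-; in:P3
Tick 8: [PARSE:-, VALIDATE:P3(v=6,ok=F), TRANSFORM:-, EMIT:P2(v=0,ok=F)] out:-; in:-
Tick 9: [PARSE:-, VALIDATE:-, TRANSFORM:P3(v=0,ok=F), EMIT:-] out:P2(v=0); in:-
Tick 10: [PARSE:-, VALIDATE:-, TRANSFORM:-, EMIT:P3(v=0,ok=F)] out:-; in:-
Tick 11: [PARSE:-, VALIDATE:-, TRANSFORM:-, EMIT:-] out:P3(v=0); in:-
P2: arrives tick 5, valid=False (id=2, id%4=2), emit tick 9, final value 0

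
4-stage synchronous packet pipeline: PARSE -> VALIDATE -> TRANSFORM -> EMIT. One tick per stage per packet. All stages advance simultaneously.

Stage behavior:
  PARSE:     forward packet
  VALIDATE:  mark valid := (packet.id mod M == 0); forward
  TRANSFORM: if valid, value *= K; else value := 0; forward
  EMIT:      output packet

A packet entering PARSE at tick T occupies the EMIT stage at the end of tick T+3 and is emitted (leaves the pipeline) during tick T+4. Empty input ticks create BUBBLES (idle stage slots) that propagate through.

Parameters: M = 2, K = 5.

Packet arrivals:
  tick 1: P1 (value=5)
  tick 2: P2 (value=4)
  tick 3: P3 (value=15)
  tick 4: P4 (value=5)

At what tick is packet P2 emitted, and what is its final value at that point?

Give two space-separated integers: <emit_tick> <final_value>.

Tick 1: [PARSE:P1(v=5,ok=F), VALIDATE:-, TRANSFORM:-, EMIT:-] out:-; in:P1
Tick 2: [PARSE:P2(v=4,ok=F), VALIDATE:P1(v=5,ok=F), TRANSFORM:-, EMIT:-] out:-; in:P2
Tick 3: [PARSE:P3(v=15,ok=F), VALIDATE:P2(v=4,ok=T), TRANSFORM:P1(v=0,ok=F), EMIT:-] out:-; in:P3
Tick 4: [PARSE:P4(v=5,ok=F), VALIDATE:P3(v=15,ok=F), TRANSFORM:P2(v=20,ok=T), EMIT:P1(v=0,ok=F)] out:-; in:P4
Tick 5: [PARSE:-, VALIDATE:P4(v=5,ok=T), TRANSFORM:P3(v=0,ok=F), EMIT:P2(v=20,ok=T)] out:P1(v=0); in:-
Tick 6: [PARSE:-, VALIDATE:-, TRANSFORM:P4(v=25,ok=T), EMIT:P3(v=0,ok=F)] out:P2(v=20); in:-
Tick 7: [PARSE:-, VALIDATE:-, TRANSFORM:-, EMIT:P4(v=25,ok=T)] out:P3(v=0); in:-
Tick 8: [PARSE:-, VALIDATE:-, TRANSFORM:-, EMIT:-] out:P4(v=25); in:-
P2: arrives tick 2, valid=True (id=2, id%2=0), emit tick 6, final value 20

Answer: 6 20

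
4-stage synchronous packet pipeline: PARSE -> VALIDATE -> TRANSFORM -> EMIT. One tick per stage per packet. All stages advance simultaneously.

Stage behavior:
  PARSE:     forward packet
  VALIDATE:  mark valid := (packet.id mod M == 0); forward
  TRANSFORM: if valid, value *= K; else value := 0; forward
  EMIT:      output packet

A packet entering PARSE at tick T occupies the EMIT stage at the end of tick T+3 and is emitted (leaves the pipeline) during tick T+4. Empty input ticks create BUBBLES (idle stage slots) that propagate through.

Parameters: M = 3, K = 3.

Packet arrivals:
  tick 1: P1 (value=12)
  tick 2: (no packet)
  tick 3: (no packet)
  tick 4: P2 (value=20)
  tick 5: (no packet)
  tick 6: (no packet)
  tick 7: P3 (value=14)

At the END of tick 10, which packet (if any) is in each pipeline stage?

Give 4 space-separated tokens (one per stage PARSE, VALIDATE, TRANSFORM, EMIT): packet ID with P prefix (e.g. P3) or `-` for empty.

Tick 1: [PARSE:P1(v=12,ok=F), VALIDATE:-, TRANSFORM:-, EMIT:-] out:-; in:P1
Tick 2: [PARSE:-, VALIDATE:P1(v=12,ok=F), TRANSFORM:-, EMIT:-] out:-; in:-
Tick 3: [PARSE:-, VALIDATE:-, TRANSFORM:P1(v=0,ok=F), EMIT:-] out:-; in:-
Tick 4: [PARSE:P2(v=20,ok=F), VALIDATE:-, TRANSFORM:-, EMIT:P1(v=0,ok=F)] out:-; in:P2
Tick 5: [PARSE:-, VALIDATE:P2(v=20,ok=F), TRANSFORM:-, EMIT:-] out:P1(v=0); in:-
Tick 6: [PARSE:-, VALIDATE:-, TRANSFORM:P2(v=0,ok=F), EMIT:-] out:-; in:-
Tick 7: [PARSE:P3(v=14,ok=F), VALIDATE:-, TRANSFORM:-, EMIT:P2(v=0,ok=F)] out:-; in:P3
Tick 8: [PARSE:-, VALIDATE:P3(v=14,ok=T), TRANSFORM:-, EMIT:-] out:P2(v=0); in:-
Tick 9: [PARSE:-, VALIDATE:-, TRANSFORM:P3(v=42,ok=T), EMIT:-] out:-; in:-
Tick 10: [PARSE:-, VALIDATE:-, TRANSFORM:-, EMIT:P3(v=42,ok=T)] out:-; in:-
At end of tick 10: ['-', '-', '-', 'P3']

Answer: - - - P3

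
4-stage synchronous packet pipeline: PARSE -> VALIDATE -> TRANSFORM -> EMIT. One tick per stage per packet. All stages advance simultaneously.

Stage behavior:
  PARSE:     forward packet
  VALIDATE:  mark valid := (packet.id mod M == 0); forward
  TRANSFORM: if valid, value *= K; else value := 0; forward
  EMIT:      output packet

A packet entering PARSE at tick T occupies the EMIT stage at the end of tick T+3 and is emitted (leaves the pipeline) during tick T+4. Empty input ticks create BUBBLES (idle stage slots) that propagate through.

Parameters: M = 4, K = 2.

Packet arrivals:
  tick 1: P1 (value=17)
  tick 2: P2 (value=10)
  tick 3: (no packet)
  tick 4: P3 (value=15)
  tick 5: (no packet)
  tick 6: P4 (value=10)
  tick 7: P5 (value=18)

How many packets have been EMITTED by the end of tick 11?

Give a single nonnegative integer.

Answer: 5

Derivation:
Tick 1: [PARSE:P1(v=17,ok=F), VALIDATE:-, TRANSFORM:-, EMIT:-] out:-; in:P1
Tick 2: [PARSE:P2(v=10,ok=F), VALIDATE:P1(v=17,ok=F), TRANSFORM:-, EMIT:-] out:-; in:P2
Tick 3: [PARSE:-, VALIDATE:P2(v=10,ok=F), TRANSFORM:P1(v=0,ok=F), EMIT:-] out:-; in:-
Tick 4: [PARSE:P3(v=15,ok=F), VALIDATE:-, TRANSFORM:P2(v=0,ok=F), EMIT:P1(v=0,ok=F)] out:-; in:P3
Tick 5: [PARSE:-, VALIDATE:P3(v=15,ok=F), TRANSFORM:-, EMIT:P2(v=0,ok=F)] out:P1(v=0); in:-
Tick 6: [PARSE:P4(v=10,ok=F), VALIDATE:-, TRANSFORM:P3(v=0,ok=F), EMIT:-] out:P2(v=0); in:P4
Tick 7: [PARSE:P5(v=18,ok=F), VALIDATE:P4(v=10,ok=T), TRANSFORM:-, EMIT:P3(v=0,ok=F)] out:-; in:P5
Tick 8: [PARSE:-, VALIDATE:P5(v=18,ok=F), TRANSFORM:P4(v=20,ok=T), EMIT:-] out:P3(v=0); in:-
Tick 9: [PARSE:-, VALIDATE:-, TRANSFORM:P5(v=0,ok=F), EMIT:P4(v=20,ok=T)] out:-; in:-
Tick 10: [PARSE:-, VALIDATE:-, TRANSFORM:-, EMIT:P5(v=0,ok=F)] out:P4(v=20); in:-
Tick 11: [PARSE:-, VALIDATE:-, TRANSFORM:-, EMIT:-] out:P5(v=0); in:-
Emitted by tick 11: ['P1', 'P2', 'P3', 'P4', 'P5']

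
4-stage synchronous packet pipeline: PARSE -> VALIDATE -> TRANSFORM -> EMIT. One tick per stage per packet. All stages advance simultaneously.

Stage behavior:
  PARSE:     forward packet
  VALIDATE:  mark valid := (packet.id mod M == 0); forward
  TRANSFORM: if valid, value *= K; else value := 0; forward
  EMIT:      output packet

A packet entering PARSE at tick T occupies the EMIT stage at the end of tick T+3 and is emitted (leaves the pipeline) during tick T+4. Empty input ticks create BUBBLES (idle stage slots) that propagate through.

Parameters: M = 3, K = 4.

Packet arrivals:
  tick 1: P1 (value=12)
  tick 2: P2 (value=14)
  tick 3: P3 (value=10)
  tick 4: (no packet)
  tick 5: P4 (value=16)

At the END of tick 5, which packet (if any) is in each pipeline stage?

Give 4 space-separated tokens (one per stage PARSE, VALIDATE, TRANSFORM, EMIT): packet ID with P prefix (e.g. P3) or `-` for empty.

Answer: P4 - P3 P2

Derivation:
Tick 1: [PARSE:P1(v=12,ok=F), VALIDATE:-, TRANSFORM:-, EMIT:-] out:-; in:P1
Tick 2: [PARSE:P2(v=14,ok=F), VALIDATE:P1(v=12,ok=F), TRANSFORM:-, EMIT:-] out:-; in:P2
Tick 3: [PARSE:P3(v=10,ok=F), VALIDATE:P2(v=14,ok=F), TRANSFORM:P1(v=0,ok=F), EMIT:-] out:-; in:P3
Tick 4: [PARSE:-, VALIDATE:P3(v=10,ok=T), TRANSFORM:P2(v=0,ok=F), EMIT:P1(v=0,ok=F)] out:-; in:-
Tick 5: [PARSE:P4(v=16,ok=F), VALIDATE:-, TRANSFORM:P3(v=40,ok=T), EMIT:P2(v=0,ok=F)] out:P1(v=0); in:P4
At end of tick 5: ['P4', '-', 'P3', 'P2']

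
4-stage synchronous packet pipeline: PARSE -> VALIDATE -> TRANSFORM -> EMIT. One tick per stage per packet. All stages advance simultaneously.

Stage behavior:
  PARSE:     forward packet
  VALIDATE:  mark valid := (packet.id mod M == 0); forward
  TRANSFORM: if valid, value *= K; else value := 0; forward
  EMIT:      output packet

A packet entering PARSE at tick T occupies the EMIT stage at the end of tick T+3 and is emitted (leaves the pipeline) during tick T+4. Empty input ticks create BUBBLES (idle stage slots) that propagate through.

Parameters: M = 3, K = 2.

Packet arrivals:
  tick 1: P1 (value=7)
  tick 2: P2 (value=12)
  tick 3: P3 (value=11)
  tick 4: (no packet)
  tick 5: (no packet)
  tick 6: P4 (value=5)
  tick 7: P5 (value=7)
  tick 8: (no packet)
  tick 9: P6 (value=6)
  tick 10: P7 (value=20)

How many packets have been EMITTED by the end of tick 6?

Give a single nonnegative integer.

Tick 1: [PARSE:P1(v=7,ok=F), VALIDATE:-, TRANSFORM:-, EMIT:-] out:-; in:P1
Tick 2: [PARSE:P2(v=12,ok=F), VALIDATE:P1(v=7,ok=F), TRANSFORM:-, EMIT:-] out:-; in:P2
Tick 3: [PARSE:P3(v=11,ok=F), VALIDATE:P2(v=12,ok=F), TRANSFORM:P1(v=0,ok=F), EMIT:-] out:-; in:P3
Tick 4: [PARSE:-, VALIDATE:P3(v=11,ok=T), TRANSFORM:P2(v=0,ok=F), EMIT:P1(v=0,ok=F)] out:-; in:-
Tick 5: [PARSE:-, VALIDATE:-, TRANSFORM:P3(v=22,ok=T), EMIT:P2(v=0,ok=F)] out:P1(v=0); in:-
Tick 6: [PARSE:P4(v=5,ok=F), VALIDATE:-, TRANSFORM:-, EMIT:P3(v=22,ok=T)] out:P2(v=0); in:P4
Emitted by tick 6: ['P1', 'P2']

Answer: 2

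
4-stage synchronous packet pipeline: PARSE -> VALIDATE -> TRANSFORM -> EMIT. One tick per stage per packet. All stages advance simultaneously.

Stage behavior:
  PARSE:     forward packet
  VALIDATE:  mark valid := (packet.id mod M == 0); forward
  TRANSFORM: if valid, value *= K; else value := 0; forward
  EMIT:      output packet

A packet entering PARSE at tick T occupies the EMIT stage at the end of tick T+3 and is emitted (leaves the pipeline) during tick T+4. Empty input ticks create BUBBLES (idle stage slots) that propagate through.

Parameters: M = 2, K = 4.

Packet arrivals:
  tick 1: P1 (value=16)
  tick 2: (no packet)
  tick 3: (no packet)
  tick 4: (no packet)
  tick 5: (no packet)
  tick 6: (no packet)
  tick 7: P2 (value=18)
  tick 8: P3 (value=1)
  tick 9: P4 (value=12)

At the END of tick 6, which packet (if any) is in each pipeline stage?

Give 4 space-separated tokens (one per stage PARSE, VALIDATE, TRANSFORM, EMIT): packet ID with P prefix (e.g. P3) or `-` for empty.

Answer: - - - -

Derivation:
Tick 1: [PARSE:P1(v=16,ok=F), VALIDATE:-, TRANSFORM:-, EMIT:-] out:-; in:P1
Tick 2: [PARSE:-, VALIDATE:P1(v=16,ok=F), TRANSFORM:-, EMIT:-] out:-; in:-
Tick 3: [PARSE:-, VALIDATE:-, TRANSFORM:P1(v=0,ok=F), EMIT:-] out:-; in:-
Tick 4: [PARSE:-, VALIDATE:-, TRANSFORM:-, EMIT:P1(v=0,ok=F)] out:-; in:-
Tick 5: [PARSE:-, VALIDATE:-, TRANSFORM:-, EMIT:-] out:P1(v=0); in:-
Tick 6: [PARSE:-, VALIDATE:-, TRANSFORM:-, EMIT:-] out:-; in:-
At end of tick 6: ['-', '-', '-', '-']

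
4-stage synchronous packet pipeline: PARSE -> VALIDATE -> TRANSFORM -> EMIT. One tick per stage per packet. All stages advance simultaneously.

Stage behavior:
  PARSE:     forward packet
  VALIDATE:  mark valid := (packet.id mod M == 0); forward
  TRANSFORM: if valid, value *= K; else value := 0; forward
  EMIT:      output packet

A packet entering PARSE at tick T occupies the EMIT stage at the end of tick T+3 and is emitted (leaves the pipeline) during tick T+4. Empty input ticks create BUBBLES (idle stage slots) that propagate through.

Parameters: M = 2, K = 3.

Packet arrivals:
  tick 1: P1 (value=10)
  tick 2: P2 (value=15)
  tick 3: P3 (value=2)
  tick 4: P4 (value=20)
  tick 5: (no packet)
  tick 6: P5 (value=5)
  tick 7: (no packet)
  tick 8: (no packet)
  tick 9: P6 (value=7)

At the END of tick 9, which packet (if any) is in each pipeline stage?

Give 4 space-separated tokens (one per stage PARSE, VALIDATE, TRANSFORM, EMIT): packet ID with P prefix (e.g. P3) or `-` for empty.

Tick 1: [PARSE:P1(v=10,ok=F), VALIDATE:-, TRANSFORM:-, EMIT:-] out:-; in:P1
Tick 2: [PARSE:P2(v=15,ok=F), VALIDATE:P1(v=10,ok=F), TRANSFORM:-, EMIT:-] out:-; in:P2
Tick 3: [PARSE:P3(v=2,ok=F), VALIDATE:P2(v=15,ok=T), TRANSFORM:P1(v=0,ok=F), EMIT:-] out:-; in:P3
Tick 4: [PARSE:P4(v=20,ok=F), VALIDATE:P3(v=2,ok=F), TRANSFORM:P2(v=45,ok=T), EMIT:P1(v=0,ok=F)] out:-; in:P4
Tick 5: [PARSE:-, VALIDATE:P4(v=20,ok=T), TRANSFORM:P3(v=0,ok=F), EMIT:P2(v=45,ok=T)] out:P1(v=0); in:-
Tick 6: [PARSE:P5(v=5,ok=F), VALIDATE:-, TRANSFORM:P4(v=60,ok=T), EMIT:P3(v=0,ok=F)] out:P2(v=45); in:P5
Tick 7: [PARSE:-, VALIDATE:P5(v=5,ok=F), TRANSFORM:-, EMIT:P4(v=60,ok=T)] out:P3(v=0); in:-
Tick 8: [PARSE:-, VALIDATE:-, TRANSFORM:P5(v=0,ok=F), EMIT:-] out:P4(v=60); in:-
Tick 9: [PARSE:P6(v=7,ok=F), VALIDATE:-, TRANSFORM:-, EMIT:P5(v=0,ok=F)] out:-; in:P6
At end of tick 9: ['P6', '-', '-', 'P5']

Answer: P6 - - P5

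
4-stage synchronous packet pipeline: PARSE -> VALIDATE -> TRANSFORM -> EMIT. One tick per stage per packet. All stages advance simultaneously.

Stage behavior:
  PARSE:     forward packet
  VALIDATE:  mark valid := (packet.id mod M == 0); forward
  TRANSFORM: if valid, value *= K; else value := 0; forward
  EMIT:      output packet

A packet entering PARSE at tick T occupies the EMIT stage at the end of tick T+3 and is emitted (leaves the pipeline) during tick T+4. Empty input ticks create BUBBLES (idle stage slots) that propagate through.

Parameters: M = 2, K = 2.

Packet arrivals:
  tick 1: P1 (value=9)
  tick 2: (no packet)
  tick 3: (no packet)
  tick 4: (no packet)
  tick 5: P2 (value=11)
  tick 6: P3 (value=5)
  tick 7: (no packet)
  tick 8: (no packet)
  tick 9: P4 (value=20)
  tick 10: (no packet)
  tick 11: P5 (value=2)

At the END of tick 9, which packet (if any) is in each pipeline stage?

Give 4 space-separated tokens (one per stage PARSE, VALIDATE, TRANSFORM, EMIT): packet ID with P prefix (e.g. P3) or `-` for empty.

Answer: P4 - - P3

Derivation:
Tick 1: [PARSE:P1(v=9,ok=F), VALIDATE:-, TRANSFORM:-, EMIT:-] out:-; in:P1
Tick 2: [PARSE:-, VALIDATE:P1(v=9,ok=F), TRANSFORM:-, EMIT:-] out:-; in:-
Tick 3: [PARSE:-, VALIDATE:-, TRANSFORM:P1(v=0,ok=F), EMIT:-] out:-; in:-
Tick 4: [PARSE:-, VALIDATE:-, TRANSFORM:-, EMIT:P1(v=0,ok=F)] out:-; in:-
Tick 5: [PARSE:P2(v=11,ok=F), VALIDATE:-, TRANSFORM:-, EMIT:-] out:P1(v=0); in:P2
Tick 6: [PARSE:P3(v=5,ok=F), VALIDATE:P2(v=11,ok=T), TRANSFORM:-, EMIT:-] out:-; in:P3
Tick 7: [PARSE:-, VALIDATE:P3(v=5,ok=F), TRANSFORM:P2(v=22,ok=T), EMIT:-] out:-; in:-
Tick 8: [PARSE:-, VALIDATE:-, TRANSFORM:P3(v=0,ok=F), EMIT:P2(v=22,ok=T)] out:-; in:-
Tick 9: [PARSE:P4(v=20,ok=F), VALIDATE:-, TRANSFORM:-, EMIT:P3(v=0,ok=F)] out:P2(v=22); in:P4
At end of tick 9: ['P4', '-', '-', 'P3']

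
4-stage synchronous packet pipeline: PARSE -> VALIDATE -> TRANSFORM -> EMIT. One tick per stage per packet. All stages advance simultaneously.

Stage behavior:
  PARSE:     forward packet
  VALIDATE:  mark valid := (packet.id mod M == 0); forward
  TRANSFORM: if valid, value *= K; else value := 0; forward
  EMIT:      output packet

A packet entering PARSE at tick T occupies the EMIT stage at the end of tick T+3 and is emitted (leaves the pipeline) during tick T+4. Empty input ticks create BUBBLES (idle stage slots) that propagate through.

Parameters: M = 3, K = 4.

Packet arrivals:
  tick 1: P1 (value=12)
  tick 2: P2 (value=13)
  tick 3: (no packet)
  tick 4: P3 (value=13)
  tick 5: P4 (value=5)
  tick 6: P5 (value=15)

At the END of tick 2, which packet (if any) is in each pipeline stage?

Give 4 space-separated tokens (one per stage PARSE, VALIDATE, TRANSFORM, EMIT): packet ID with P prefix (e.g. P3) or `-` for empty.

Answer: P2 P1 - -

Derivation:
Tick 1: [PARSE:P1(v=12,ok=F), VALIDATE:-, TRANSFORM:-, EMIT:-] out:-; in:P1
Tick 2: [PARSE:P2(v=13,ok=F), VALIDATE:P1(v=12,ok=F), TRANSFORM:-, EMIT:-] out:-; in:P2
At end of tick 2: ['P2', 'P1', '-', '-']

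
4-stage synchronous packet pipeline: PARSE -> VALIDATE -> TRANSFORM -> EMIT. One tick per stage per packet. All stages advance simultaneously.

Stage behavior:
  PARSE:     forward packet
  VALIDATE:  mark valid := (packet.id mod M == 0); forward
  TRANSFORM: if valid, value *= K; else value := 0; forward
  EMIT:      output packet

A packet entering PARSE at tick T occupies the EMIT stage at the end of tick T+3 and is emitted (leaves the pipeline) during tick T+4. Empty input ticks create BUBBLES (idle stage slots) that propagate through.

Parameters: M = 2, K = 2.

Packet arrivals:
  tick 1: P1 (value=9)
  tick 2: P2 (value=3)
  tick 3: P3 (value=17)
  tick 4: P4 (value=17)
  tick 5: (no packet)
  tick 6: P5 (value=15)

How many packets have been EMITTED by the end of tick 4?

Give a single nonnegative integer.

Tick 1: [PARSE:P1(v=9,ok=F), VALIDATE:-, TRANSFORM:-, EMIT:-] out:-; in:P1
Tick 2: [PARSE:P2(v=3,ok=F), VALIDATE:P1(v=9,ok=F), TRANSFORM:-, EMIT:-] out:-; in:P2
Tick 3: [PARSE:P3(v=17,ok=F), VALIDATE:P2(v=3,ok=T), TRANSFORM:P1(v=0,ok=F), EMIT:-] out:-; in:P3
Tick 4: [PARSE:P4(v=17,ok=F), VALIDATE:P3(v=17,ok=F), TRANSFORM:P2(v=6,ok=T), EMIT:P1(v=0,ok=F)] out:-; in:P4
Emitted by tick 4: []

Answer: 0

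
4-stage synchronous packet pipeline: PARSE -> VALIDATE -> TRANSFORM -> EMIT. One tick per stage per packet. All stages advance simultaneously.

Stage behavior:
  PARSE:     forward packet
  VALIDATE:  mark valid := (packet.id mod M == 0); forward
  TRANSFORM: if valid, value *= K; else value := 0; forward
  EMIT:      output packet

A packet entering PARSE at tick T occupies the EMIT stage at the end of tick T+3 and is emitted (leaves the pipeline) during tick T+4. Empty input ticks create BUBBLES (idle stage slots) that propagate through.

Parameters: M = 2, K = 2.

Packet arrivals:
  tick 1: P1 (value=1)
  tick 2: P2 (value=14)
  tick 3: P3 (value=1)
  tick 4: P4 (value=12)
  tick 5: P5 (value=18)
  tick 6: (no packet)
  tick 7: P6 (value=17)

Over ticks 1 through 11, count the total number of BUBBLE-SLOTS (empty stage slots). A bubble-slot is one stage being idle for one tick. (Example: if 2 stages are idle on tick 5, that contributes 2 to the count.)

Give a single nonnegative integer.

Tick 1: [PARSE:P1(v=1,ok=F), VALIDATE:-, TRANSFORM:-, EMIT:-] out:-; bubbles=3
Tick 2: [PARSE:P2(v=14,ok=F), VALIDATE:P1(v=1,ok=F), TRANSFORM:-, EMIT:-] out:-; bubbles=2
Tick 3: [PARSE:P3(v=1,ok=F), VALIDATE:P2(v=14,ok=T), TRANSFORM:P1(v=0,ok=F), EMIT:-] out:-; bubbles=1
Tick 4: [PARSE:P4(v=12,ok=F), VALIDATE:P3(v=1,ok=F), TRANSFORM:P2(v=28,ok=T), EMIT:P1(v=0,ok=F)] out:-; bubbles=0
Tick 5: [PARSE:P5(v=18,ok=F), VALIDATE:P4(v=12,ok=T), TRANSFORM:P3(v=0,ok=F), EMIT:P2(v=28,ok=T)] out:P1(v=0); bubbles=0
Tick 6: [PARSE:-, VALIDATE:P5(v=18,ok=F), TRANSFORM:P4(v=24,ok=T), EMIT:P3(v=0,ok=F)] out:P2(v=28); bubbles=1
Tick 7: [PARSE:P6(v=17,ok=F), VALIDATE:-, TRANSFORM:P5(v=0,ok=F), EMIT:P4(v=24,ok=T)] out:P3(v=0); bubbles=1
Tick 8: [PARSE:-, VALIDATE:P6(v=17,ok=T), TRANSFORM:-, EMIT:P5(v=0,ok=F)] out:P4(v=24); bubbles=2
Tick 9: [PARSE:-, VALIDATE:-, TRANSFORM:P6(v=34,ok=T), EMIT:-] out:P5(v=0); bubbles=3
Tick 10: [PARSE:-, VALIDATE:-, TRANSFORM:-, EMIT:P6(v=34,ok=T)] out:-; bubbles=3
Tick 11: [PARSE:-, VALIDATE:-, TRANSFORM:-, EMIT:-] out:P6(v=34); bubbles=4
Total bubble-slots: 20

Answer: 20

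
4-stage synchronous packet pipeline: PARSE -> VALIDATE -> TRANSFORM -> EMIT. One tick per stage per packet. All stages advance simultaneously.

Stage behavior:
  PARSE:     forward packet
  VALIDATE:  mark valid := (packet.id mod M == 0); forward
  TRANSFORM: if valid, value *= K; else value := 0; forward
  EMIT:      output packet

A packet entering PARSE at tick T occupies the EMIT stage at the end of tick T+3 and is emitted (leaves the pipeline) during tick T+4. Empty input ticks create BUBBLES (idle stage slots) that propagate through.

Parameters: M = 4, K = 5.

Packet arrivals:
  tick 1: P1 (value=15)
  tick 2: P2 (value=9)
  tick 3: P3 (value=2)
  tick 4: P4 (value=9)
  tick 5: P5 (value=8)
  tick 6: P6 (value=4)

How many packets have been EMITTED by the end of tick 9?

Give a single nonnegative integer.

Answer: 5

Derivation:
Tick 1: [PARSE:P1(v=15,ok=F), VALIDATE:-, TRANSFORM:-, EMIT:-] out:-; in:P1
Tick 2: [PARSE:P2(v=9,ok=F), VALIDATE:P1(v=15,ok=F), TRANSFORM:-, EMIT:-] out:-; in:P2
Tick 3: [PARSE:P3(v=2,ok=F), VALIDATE:P2(v=9,ok=F), TRANSFORM:P1(v=0,ok=F), EMIT:-] out:-; in:P3
Tick 4: [PARSE:P4(v=9,ok=F), VALIDATE:P3(v=2,ok=F), TRANSFORM:P2(v=0,ok=F), EMIT:P1(v=0,ok=F)] out:-; in:P4
Tick 5: [PARSE:P5(v=8,ok=F), VALIDATE:P4(v=9,ok=T), TRANSFORM:P3(v=0,ok=F), EMIT:P2(v=0,ok=F)] out:P1(v=0); in:P5
Tick 6: [PARSE:P6(v=4,ok=F), VALIDATE:P5(v=8,ok=F), TRANSFORM:P4(v=45,ok=T), EMIT:P3(v=0,ok=F)] out:P2(v=0); in:P6
Tick 7: [PARSE:-, VALIDATE:P6(v=4,ok=F), TRANSFORM:P5(v=0,ok=F), EMIT:P4(v=45,ok=T)] out:P3(v=0); in:-
Tick 8: [PARSE:-, VALIDATE:-, TRANSFORM:P6(v=0,ok=F), EMIT:P5(v=0,ok=F)] out:P4(v=45); in:-
Tick 9: [PARSE:-, VALIDATE:-, TRANSFORM:-, EMIT:P6(v=0,ok=F)] out:P5(v=0); in:-
Emitted by tick 9: ['P1', 'P2', 'P3', 'P4', 'P5']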